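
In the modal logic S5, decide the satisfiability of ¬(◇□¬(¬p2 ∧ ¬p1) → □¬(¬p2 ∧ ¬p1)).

Unsatisfiable

1. ¬(◇□¬(¬p2 ∧ ¬p1) → □¬(¬p2 ∧ ¬p1)), 0
2. ◇□¬(¬p2 ∧ ¬p1), 0   [¬→-rule on 1]
3. ¬□¬(¬p2 ∧ ¬p1), 0   [¬→-rule on 1]
4. □¬(¬p2 ∧ ¬p1), 1   [◇-rule on 2: fresh world 1, 0R1]
5. ¬(¬p2 ∧ ¬p1), 0   [□-rule on 4 via 1R0]
6. ¬(¬p2 ∧ ¬p1), 1   [□-rule on 4 via 1R1]
7. p1, 0   [¬∧-rule on 5 (branches; this branch)]
8. p1, 1   [¬∧-rule on 6 (branches; this branch)]
9. ¬p2 ∧ ¬p1, 2   [¬□-rule on 3: fresh world 2, 0R2]
10. ¬p2, 2   [∧-rule on 9]
11. ¬p1, 2   [∧-rule on 9]
12. ¬(¬p2 ∧ ¬p1), 2   [□-rule on 4 via 1R2]
13. p1, 2   [¬∧-rule on 12 (branches; this branch)]
Accessibility: 0R0, 0R1, 0R2, 1R0, 1R1, 1R2, 2R0, 2R1, 2R2
Branch closes: p1 and ¬p1 both at 2.
(One branch shown.) All branches close.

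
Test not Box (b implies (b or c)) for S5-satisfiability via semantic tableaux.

Unsatisfiable (every branch closes)

1. not Box (b implies (b or c)), u
2. not (b implies (b or c)), v   [neg-Box-rule on 1: fresh world v, uRv]
3. b, v   [neg-implies-rule on 2]
4. not (b or c), v   [neg-implies-rule on 2]
5. not b, v   [neg-or-rule on 4]
6. not c, v   [neg-or-rule on 4]
Accessibility: uRu, uRv, vRu, vRv
Branch closes: b and not b both at v.
(One branch shown.) All branches close.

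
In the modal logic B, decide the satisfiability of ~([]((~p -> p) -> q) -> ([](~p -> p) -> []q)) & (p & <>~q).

1. ~([]((~p -> p) -> q) -> ([](~p -> p) -> []q)) & (p & <>~q), u
2. ~([]((~p -> p) -> q) -> ([](~p -> p) -> []q)), u
3. p & <>~q, u
4. []((~p -> p) -> q), u
5. ~([](~p -> p) -> []q), u
6. p, u
7. <>~q, u
8. [](~p -> p), u
9. ~[]q, u
10. (~p -> p) -> q, u
11. ~p -> p, u
12. q, u
13. ~q, v
14. (~p -> p) -> q, v
15. ~p -> p, v
16. ~(~p -> p), v
17. ~p, v
18. p, v
Accessibility: uRu, uRv, vRu, vRv
Branch closes: p and ~p both at v.
(One branch shown.) All branches close.

Unsatisfiable (every branch closes)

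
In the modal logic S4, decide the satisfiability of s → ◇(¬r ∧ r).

1. s → ◇(¬r ∧ r), w0
2. ¬s, w0
Accessibility: w0Rw0

Yes, satisfiable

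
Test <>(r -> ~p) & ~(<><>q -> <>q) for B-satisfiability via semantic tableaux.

1. <>(r -> ~p) & ~(<><>q -> <>q), u
2. <>(r -> ~p), u
3. ~(<><>q -> <>q), u
4. <><>q, u
5. ~<>q, u
6. ~q, u
7. r -> ~p, v
8. ~q, v
9. ~p, v
10. <>q, w
11. ~q, w
12. q, x
Accessibility: uRu, uRv, uRw, vRu, vRv, wRu, wRw, wRx, xRw, xRx

Satisfiable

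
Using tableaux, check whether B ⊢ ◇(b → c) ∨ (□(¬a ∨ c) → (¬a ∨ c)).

Tableau for the negation ¬(◇(b → c) ∨ (□(¬a ∨ c) → (¬a ∨ c))):
1. ¬(◇(b → c) ∨ (□(¬a ∨ c) → (¬a ∨ c))), w0
2. ¬◇(b → c), w0
3. ¬(□(¬a ∨ c) → (¬a ∨ c)), w0
4. □(¬a ∨ c), w0
5. ¬(¬a ∨ c), w0
6. a, w0
7. ¬c, w0
8. ¬(b → c), w0
9. b, w0
10. ¬a ∨ c, w0
11. c, w0
Accessibility: w0Rw0
Branch closes: c and ¬c both at w0.
All branches of the negation close; one closing branch shown above.

Valid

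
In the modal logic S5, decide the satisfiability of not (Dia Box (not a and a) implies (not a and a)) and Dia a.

1. not (Dia Box (not a and a) implies (not a and a)) and Dia a, 0
2. not (Dia Box (not a and a) implies (not a and a)), 0
3. Dia a, 0
4. Dia Box (not a and a), 0
5. not (not a and a), 0
6. not a, 0
7. a, 1
8. Box (not a and a), 2
9. not a and a, 0
10. a, 0
Accessibility: 0R0, 0R1, 0R2, 1R0, 1R1, 1R2, 2R0, 2R1, 2R2
Branch closes: a and not a both at 0.
(One branch shown.) All branches close.

Unsatisfiable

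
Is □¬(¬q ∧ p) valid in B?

Not valid

Tableau for the negation ¬□¬(¬q ∧ p):
1. ¬□¬(¬q ∧ p), u
2. ¬q ∧ p, v
3. ¬q, v
4. p, v
Accessibility: uRu, uRv, vRu, vRv
The negation has an open branch (countermodel exists).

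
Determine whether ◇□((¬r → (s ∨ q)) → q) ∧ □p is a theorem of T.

Tableau for the negation ¬(◇□((¬r → (s ∨ q)) → q) ∧ □p):
1. ¬(◇□((¬r → (s ∨ q)) → q) ∧ □p), u
2. ¬□p, u
3. ¬p, v
Accessibility: uRu, uRv, vRv
The negation has an open branch (countermodel exists).

Invalid (countermodel exists)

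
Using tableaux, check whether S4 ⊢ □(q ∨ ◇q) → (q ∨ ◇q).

Yes, valid

Tableau for the negation ¬(□(q ∨ ◇q) → (q ∨ ◇q)):
1. ¬(□(q ∨ ◇q) → (q ∨ ◇q)), w0
2. □(q ∨ ◇q), w0
3. ¬(q ∨ ◇q), w0
4. ¬q, w0
5. ¬◇q, w0
6. q ∨ ◇q, w0
7. ◇q, w0
8. q, w1
9. q ∨ ◇q, w1
10. ¬q, w1
Accessibility: w0Rw0, w0Rw1, w1Rw1
Branch closes: q and ¬q both at w1.
All branches of the negation close; one closing branch shown above.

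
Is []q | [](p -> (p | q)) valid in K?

Valid in K

Tableau for the negation ~([]q | [](p -> (p | q))):
1. ~([]q | [](p -> (p | q))), 0
2. ~[]q, 0   [~|-rule on 1]
3. ~[](p -> (p | q)), 0   [~|-rule on 1]
4. ~q, 1   [~[]-rule on 2: fresh world 1, 0R1]
5. ~(p -> (p | q)), 2   [~[]-rule on 3: fresh world 2, 0R2]
6. p, 2   [~->-rule on 5]
7. ~(p | q), 2   [~->-rule on 5]
8. ~p, 2   [~|-rule on 7]
9. ~q, 2   [~|-rule on 7]
Accessibility: 0R1, 0R2
Branch closes: p and ~p both at 2.
Every branch of the negation's tableau closes; the branch above is one of them.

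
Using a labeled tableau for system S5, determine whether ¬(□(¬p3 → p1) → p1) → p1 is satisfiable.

1. ¬(□(¬p3 → p1) → p1) → p1, w0
2. p1, w0
Accessibility: w0Rw0

Satisfiable (open branch found)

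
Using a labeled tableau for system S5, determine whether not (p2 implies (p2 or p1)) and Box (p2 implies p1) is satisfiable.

No, unsatisfiable

1. not (p2 implies (p2 or p1)) and Box (p2 implies p1), 0
2. not (p2 implies (p2 or p1)), 0
3. Box (p2 implies p1), 0
4. p2, 0
5. not (p2 or p1), 0
6. not p2, 0
7. not p1, 0
Accessibility: 0R0
Branch closes: p2 and not p2 both at 0.
(One branch shown.) All branches close.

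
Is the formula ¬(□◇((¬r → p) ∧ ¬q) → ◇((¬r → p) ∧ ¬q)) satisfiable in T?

Unsatisfiable (every branch closes)

1. ¬(□◇((¬r → p) ∧ ¬q) → ◇((¬r → p) ∧ ¬q)), u
2. □◇((¬r → p) ∧ ¬q), u
3. ¬◇((¬r → p) ∧ ¬q), u
4. ◇((¬r → p) ∧ ¬q), u
5. ¬((¬r → p) ∧ ¬q), u
6. ¬(¬r → p), u
7. ¬r, u
8. ¬p, u
9. (¬r → p) ∧ ¬q, v
10. ¬r → p, v
11. ¬q, v
12. ◇((¬r → p) ∧ ¬q), v
13. ¬((¬r → p) ∧ ¬q), v
14. p, v
15. ¬(¬r → p), v
16. ¬r, v
17. ¬p, v
Accessibility: uRu, uRv, vRv
Branch closes: p and ¬p both at v.
All branches of the tableau close; one closing branch shown above.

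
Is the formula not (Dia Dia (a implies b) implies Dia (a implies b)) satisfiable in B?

Yes, satisfiable

1. not (Dia Dia (a implies b) implies Dia (a implies b)), w0
2. Dia Dia (a implies b), w0
3. not Dia (a implies b), w0
4. not (a implies b), w0
5. a, w0
6. not b, w0
7. Dia (a implies b), w1
8. not (a implies b), w1
9. a, w1
10. not b, w1
11. a implies b, w2
12. b, w2
Accessibility: w0Rw0, w0Rw1, w1Rw0, w1Rw1, w1Rw2, w2Rw1, w2Rw2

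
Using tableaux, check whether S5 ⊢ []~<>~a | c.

Invalid (countermodel exists)

Tableau for the negation ~([]~<>~a | c):
1. ~([]~<>~a | c), w0
2. ~[]~<>~a, w0
3. ~c, w0
4. <>~a, w1
5. ~a, w2
Accessibility: w0Rw0, w0Rw1, w0Rw2, w1Rw0, w1Rw1, w1Rw2, w2Rw0, w2Rw1, w2Rw2
The negation has an open branch (countermodel exists).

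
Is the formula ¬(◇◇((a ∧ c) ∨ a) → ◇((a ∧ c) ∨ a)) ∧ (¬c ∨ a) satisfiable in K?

Satisfiable (open branch found)

1. ¬(◇◇((a ∧ c) ∨ a) → ◇((a ∧ c) ∨ a)) ∧ (¬c ∨ a), w0
2. ¬(◇◇((a ∧ c) ∨ a) → ◇((a ∧ c) ∨ a)), w0
3. ¬c ∨ a, w0
4. ◇◇((a ∧ c) ∨ a), w0
5. ¬◇((a ∧ c) ∨ a), w0
6. a, w0
7. ◇((a ∧ c) ∨ a), w1
8. ¬((a ∧ c) ∨ a), w1
9. ¬(a ∧ c), w1
10. ¬a, w1
11. ¬c, w1
12. (a ∧ c) ∨ a, w2
13. a, w2
Accessibility: w0Rw1, w1Rw2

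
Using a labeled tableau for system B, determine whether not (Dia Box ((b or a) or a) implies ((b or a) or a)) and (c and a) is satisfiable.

Unsatisfiable (every branch closes)

1. not (Dia Box ((b or a) or a) implies ((b or a) or a)) and (c and a), 0
2. not (Dia Box ((b or a) or a) implies ((b or a) or a)), 0
3. c and a, 0
4. Dia Box ((b or a) or a), 0
5. not ((b or a) or a), 0
6. c, 0
7. a, 0
8. not (b or a), 0
9. not a, 0
Accessibility: 0R0
Branch closes: a and not a both at 0.
(One branch shown.) All branches close.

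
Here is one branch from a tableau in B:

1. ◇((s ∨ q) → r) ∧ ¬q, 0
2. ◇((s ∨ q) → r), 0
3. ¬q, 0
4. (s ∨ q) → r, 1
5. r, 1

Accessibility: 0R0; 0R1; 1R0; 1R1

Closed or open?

There is no literal clash: for every atom and world, at most one sign appears.

No, open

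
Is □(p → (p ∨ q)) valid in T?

Valid

Tableau for the negation ¬□(p → (p ∨ q)):
1. ¬□(p → (p ∨ q)), u
2. ¬(p → (p ∨ q)), v   [¬□-rule on 1: fresh world v, uRv]
3. p, v   [¬→-rule on 2]
4. ¬(p ∨ q), v   [¬→-rule on 2]
5. ¬p, v   [¬∨-rule on 4]
6. ¬q, v   [¬∨-rule on 4]
Accessibility: uRu, uRv, vRv
Branch closes: p and ¬p both at v.
All branches of the negation close; one closing branch shown above.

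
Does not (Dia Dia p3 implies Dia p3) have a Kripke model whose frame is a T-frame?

1. not (Dia Dia p3 implies Dia p3), u
2. Dia Dia p3, u
3. not Dia p3, u
4. not p3, u
5. Dia p3, v
6. not p3, v
7. p3, w
Accessibility: uRu, uRv, vRv, vRw, wRw

Satisfiable (open branch found)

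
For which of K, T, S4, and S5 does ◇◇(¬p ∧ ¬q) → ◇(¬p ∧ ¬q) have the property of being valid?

S4, S5

T-tableau for the negation ¬(◇◇(¬p ∧ ¬q) → ◇(¬p ∧ ¬q)):
1. ¬(◇◇(¬p ∧ ¬q) → ◇(¬p ∧ ¬q)), u
2. ◇◇(¬p ∧ ¬q), u
3. ¬◇(¬p ∧ ¬q), u
4. ¬(¬p ∧ ¬q), u
5. q, u
6. ◇(¬p ∧ ¬q), v
7. ¬(¬p ∧ ¬q), v
8. q, v
9. ¬p ∧ ¬q, w
10. ¬p, w
11. ¬q, w
Accessibility: uRu, uRv, vRv, vRw, wRw
Complete open branch: countermodel on a T-frame, so not valid in T, nor in K (the same frame is also a K-frame).
S4-tableau for the negation ¬(◇◇(¬p ∧ ¬q) → ◇(¬p ∧ ¬q)):
1. ¬(◇◇(¬p ∧ ¬q) → ◇(¬p ∧ ¬q)), u
2. ◇◇(¬p ∧ ¬q), u
3. ¬◇(¬p ∧ ¬q), u
4. ¬(¬p ∧ ¬q), u
5. q, u
6. ◇(¬p ∧ ¬q), v
7. ¬(¬p ∧ ¬q), v
8. q, v
9. ¬p ∧ ¬q, w
10. ¬p, w
11. ¬q, w
12. ¬(¬p ∧ ¬q), w
13. q, w
Accessibility: uRu, uRv, uRw, vRv, vRw, wRw
Branch closes: q and ¬q both at w.
Every branch closes (one shown): valid in S4, hence also in S5 (every theorem of S4 is a theorem of S5).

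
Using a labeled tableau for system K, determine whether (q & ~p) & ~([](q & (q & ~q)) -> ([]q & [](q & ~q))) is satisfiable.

Unsatisfiable (every branch closes)

1. (q & ~p) & ~([](q & (q & ~q)) -> ([]q & [](q & ~q))), 0
2. q & ~p, 0   [&-rule on 1]
3. ~([](q & (q & ~q)) -> ([]q & [](q & ~q))), 0   [&-rule on 1]
4. q, 0   [&-rule on 2]
5. ~p, 0   [&-rule on 2]
6. [](q & (q & ~q)), 0   [~->-rule on 3]
7. ~([]q & [](q & ~q)), 0   [~->-rule on 3]
8. ~[](q & ~q), 0   [~&-rule on 7 (branches; this branch)]
9. ~(q & ~q), 1   [~[]-rule on 8: fresh world 1, 0R1]
10. q & (q & ~q), 1   [[]-rule on 6 via 0R1]
11. q, 1   [&-rule on 10]
12. q & ~q, 1   [&-rule on 10]
13. ~q, 1   [&-rule on 12]
Accessibility: 0R1
Branch closes: q and ~q both at 1.
All branches of the tableau close; one closing branch shown above.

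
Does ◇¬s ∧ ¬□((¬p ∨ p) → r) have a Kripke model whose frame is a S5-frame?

Satisfiable

1. ◇¬s ∧ ¬□((¬p ∨ p) → r), u
2. ◇¬s, u
3. ¬□((¬p ∨ p) → r), u
4. ¬s, v
5. ¬((¬p ∨ p) → r), w
6. ¬p ∨ p, w
7. ¬r, w
8. p, w
Accessibility: uRu, uRv, uRw, vRu, vRv, vRw, wRu, wRv, wRw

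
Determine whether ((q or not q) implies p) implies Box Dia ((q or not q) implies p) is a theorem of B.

Yes, valid

Tableau for the negation not (((q or not q) implies p) implies Box Dia ((q or not q) implies p)):
1. not (((q or not q) implies p) implies Box Dia ((q or not q) implies p)), 0
2. (q or not q) implies p, 0
3. not Box Dia ((q or not q) implies p), 0
4. p, 0
5. not Dia ((q or not q) implies p), 1
6. not ((q or not q) implies p), 0
7. q or not q, 0
8. not p, 0
Accessibility: 0R0, 0R1, 1R0, 1R1
Branch closes: p and not p both at 0.
All branches of the negation close; one closing branch shown above.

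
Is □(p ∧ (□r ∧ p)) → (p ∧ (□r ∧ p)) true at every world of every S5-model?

Tableau for the negation ¬(□(p ∧ (□r ∧ p)) → (p ∧ (□r ∧ p))):
1. ¬(□(p ∧ (□r ∧ p)) → (p ∧ (□r ∧ p))), w0
2. □(p ∧ (□r ∧ p)), w0   [¬→-rule on 1]
3. ¬(p ∧ (□r ∧ p)), w0   [¬→-rule on 1]
4. p ∧ (□r ∧ p), w0   [□-rule on 2 via w0Rw0]
5. p, w0   [∧-rule on 4]
6. □r ∧ p, w0   [∧-rule on 4]
7. □r, w0   [∧-rule on 6]
8. r, w0   [□-rule on 7 via w0Rw0]
9. ¬(□r ∧ p), w0   [¬∧-rule on 3 (branches; this branch)]
10. ¬□r, w0   [¬∧-rule on 9 (branches; this branch)]
11. ¬r, w1   [¬□-rule on 10: fresh world w1, w0Rw1]
12. p ∧ (□r ∧ p), w1   [□-rule on 2 via w0Rw1]
13. p, w1   [∧-rule on 12]
14. □r ∧ p, w1   [∧-rule on 12]
15. □r, w1   [∧-rule on 14]
16. r, w1   [□-rule on 7 via w0Rw1]
Accessibility: w0Rw0, w0Rw1, w1Rw0, w1Rw1
Branch closes: r and ¬r both at w1.
Every branch of the negation's tableau closes; the branch above is one of them.

Yes, valid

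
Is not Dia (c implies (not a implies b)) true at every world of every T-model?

No, not valid

Tableau for the negation Dia (c implies (not a implies b)):
1. Dia (c implies (not a implies b)), 0
2. c implies (not a implies b), 1
3. not a implies b, 1
4. b, 1
Accessibility: 0R0, 0R1, 1R1
The negation has an open branch (countermodel exists).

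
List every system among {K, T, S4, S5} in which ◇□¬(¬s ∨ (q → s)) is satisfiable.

T-tableau for the formula:
1. ◇□¬(¬s ∨ (q → s)), 0
2. □¬(¬s ∨ (q → s)), 1
3. ¬(¬s ∨ (q → s)), 1
4. s, 1
5. ¬(q → s), 1
6. q, 1
7. ¬s, 1
Accessibility: 0R0, 0R1, 1R1
Branch closes: s and ¬s both at 1.
Every branch closes (one shown): unsatisfiable in T, hence also in S4, S5 (every S4/S5-frame is a T-frame).
K-tableau for the formula:
1. ◇□¬(¬s ∨ (q → s)), 0
2. □¬(¬s ∨ (q → s)), 1
Accessibility: 0R1
Complete open branch: satisfiable in K.

K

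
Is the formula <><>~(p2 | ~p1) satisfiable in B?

1. <><>~(p2 | ~p1), w0
2. <>~(p2 | ~p1), w1
3. ~(p2 | ~p1), w2
4. ~p2, w2
5. p1, w2
Accessibility: w0Rw0, w0Rw1, w1Rw0, w1Rw1, w1Rw2, w2Rw1, w2Rw2

Satisfiable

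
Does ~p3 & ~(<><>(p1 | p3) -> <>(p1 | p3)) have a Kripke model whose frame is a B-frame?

Satisfiable

1. ~p3 & ~(<><>(p1 | p3) -> <>(p1 | p3)), 0
2. ~p3, 0
3. ~(<><>(p1 | p3) -> <>(p1 | p3)), 0
4. <><>(p1 | p3), 0
5. ~<>(p1 | p3), 0
6. ~(p1 | p3), 0
7. ~p1, 0
8. <>(p1 | p3), 1
9. ~(p1 | p3), 1
10. ~p1, 1
11. ~p3, 1
12. p1 | p3, 2
13. p3, 2
Accessibility: 0R0, 0R1, 1R0, 1R1, 1R2, 2R1, 2R2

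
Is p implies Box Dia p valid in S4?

No, not valid

Tableau for the negation not (p implies Box Dia p):
1. not (p implies Box Dia p), u
2. p, u
3. not Box Dia p, u
4. not Dia p, v
5. not p, v
Accessibility: uRu, uRv, vRv
The negation has an open branch (countermodel exists).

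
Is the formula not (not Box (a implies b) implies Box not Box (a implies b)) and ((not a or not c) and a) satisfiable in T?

1. not (not Box (a implies b) implies Box not Box (a implies b)) and ((not a or not c) and a), u
2. not (not Box (a implies b) implies Box not Box (a implies b)), u   [and-rule on 1]
3. (not a or not c) and a, u   [and-rule on 1]
4. not Box (a implies b), u   [neg-implies-rule on 2]
5. not Box not Box (a implies b), u   [neg-implies-rule on 2]
6. not a or not c, u   [and-rule on 3]
7. a, u   [and-rule on 3]
8. not c, u   [or-rule on 6 (branches; this branch)]
9. not (a implies b), v   [neg-Box-rule on 4: fresh world v, uRv]
10. a, v   [neg-implies-rule on 9]
11. not b, v   [neg-implies-rule on 9]
12. Box (a implies b), w   [neg-Box-rule on 5: fresh world w, uRw]
13. a implies b, w   [Box-rule on 12 via wRw]
14. b, w   [implies-rule on 13 (branches; this branch)]
Accessibility: uRu, uRv, uRw, vRv, wRw

Satisfiable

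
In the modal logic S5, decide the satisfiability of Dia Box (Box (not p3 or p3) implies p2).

1. Dia Box (Box (not p3 or p3) implies p2), 0
2. Box (Box (not p3 or p3) implies p2), 1
3. Box (not p3 or p3) implies p2, 0
4. Box (not p3 or p3) implies p2, 1
5. p2, 0
6. p2, 1
Accessibility: 0R0, 0R1, 1R0, 1R1

Satisfiable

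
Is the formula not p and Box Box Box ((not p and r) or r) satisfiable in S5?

1. not p and Box Box Box ((not p and r) or r), w0
2. not p, w0
3. Box Box Box ((not p and r) or r), w0
4. Box Box ((not p and r) or r), w0
5. Box ((not p and r) or r), w0
6. (not p and r) or r, w0
7. r, w0
Accessibility: w0Rw0

Satisfiable (open branch found)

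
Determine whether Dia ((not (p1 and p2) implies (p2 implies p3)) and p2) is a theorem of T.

No, not valid

Tableau for the negation not Dia ((not (p1 and p2) implies (p2 implies p3)) and p2):
1. not Dia ((not (p1 and p2) implies (p2 implies p3)) and p2), 0
2. not ((not (p1 and p2) implies (p2 implies p3)) and p2), 0
3. not p2, 0
Accessibility: 0R0
The negation has an open branch (countermodel exists).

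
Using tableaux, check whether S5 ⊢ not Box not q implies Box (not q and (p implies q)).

Tableau for the negation not (not Box not q implies Box (not q and (p implies q))):
1. not (not Box not q implies Box (not q and (p implies q))), w0
2. not Box not q, w0
3. not Box (not q and (p implies q)), w0
4. q, w1
5. not (not q and (p implies q)), w2
6. not (p implies q), w2
7. p, w2
8. not q, w2
Accessibility: w0Rw0, w0Rw1, w0Rw2, w1Rw0, w1Rw1, w1Rw2, w2Rw0, w2Rw1, w2Rw2
The negation has an open branch (countermodel exists).

Not valid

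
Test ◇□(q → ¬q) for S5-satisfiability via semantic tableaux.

Satisfiable

1. ◇□(q → ¬q), 0
2. □(q → ¬q), 1   [◇-rule on 1: fresh world 1, 0R1]
3. q → ¬q, 0   [□-rule on 2 via 1R0]
4. q → ¬q, 1   [□-rule on 2 via 1R1]
5. ¬q, 0   [→-rule on 3 (branches; this branch)]
6. ¬q, 1   [→-rule on 4 (branches; this branch)]
Accessibility: 0R0, 0R1, 1R0, 1R1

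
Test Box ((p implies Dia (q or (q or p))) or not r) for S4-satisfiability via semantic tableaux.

1. Box ((p implies Dia (q or (q or p))) or not r), 0
2. (p implies Dia (q or (q or p))) or not r, 0
3. not r, 0
Accessibility: 0R0

Satisfiable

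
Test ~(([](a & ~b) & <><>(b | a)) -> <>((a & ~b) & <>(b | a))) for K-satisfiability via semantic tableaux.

1. ~(([](a & ~b) & <><>(b | a)) -> <>((a & ~b) & <>(b | a))), w0
2. [](a & ~b) & <><>(b | a), w0
3. ~<>((a & ~b) & <>(b | a)), w0
4. [](a & ~b), w0
5. <><>(b | a), w0
6. <>(b | a), w1
7. ~((a & ~b) & <>(b | a)), w1
8. a & ~b, w1
9. a, w1
10. ~b, w1
11. ~<>(b | a), w1
12. b | a, w2
13. ~(b | a), w2
14. ~b, w2
15. ~a, w2
16. a, w2
Accessibility: w0Rw1, w1Rw2
Branch closes: a and ~a both at w2.
Every branch closes; the branch above is one of them.

Unsatisfiable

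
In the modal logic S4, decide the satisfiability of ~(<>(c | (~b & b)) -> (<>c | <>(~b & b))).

Unsatisfiable

1. ~(<>(c | (~b & b)) -> (<>c | <>(~b & b))), u
2. <>(c | (~b & b)), u
3. ~(<>c | <>(~b & b)), u
4. ~<>c, u
5. ~<>(~b & b), u
6. ~c, u
7. ~(~b & b), u
8. ~b, u
9. c | (~b & b), v
10. ~c, v
11. ~(~b & b), v
12. ~b & b, v
13. ~b, v
14. b, v
Accessibility: uRu, uRv, vRv
Branch closes: b and ~b both at v.
(One branch shown.) All branches close.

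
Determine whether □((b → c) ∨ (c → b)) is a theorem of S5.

Tableau for the negation ¬□((b → c) ∨ (c → b)):
1. ¬□((b → c) ∨ (c → b)), 0
2. ¬((b → c) ∨ (c → b)), 1   [¬□-rule on 1: fresh world 1, 0R1]
3. ¬(b → c), 1   [¬∨-rule on 2]
4. ¬(c → b), 1   [¬∨-rule on 2]
5. b, 1   [¬→-rule on 3]
6. ¬c, 1   [¬→-rule on 3]
7. c, 1   [¬→-rule on 4]
8. ¬b, 1   [¬→-rule on 4]
Accessibility: 0R0, 0R1, 1R0, 1R1
Branch closes: c and ¬c both at 1.
All branches of the negation close; one closing branch shown above.

Valid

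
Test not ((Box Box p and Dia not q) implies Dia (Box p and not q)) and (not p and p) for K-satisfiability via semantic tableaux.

No, unsatisfiable

1. not ((Box Box p and Dia not q) implies Dia (Box p and not q)) and (not p and p), u
2. not ((Box Box p and Dia not q) implies Dia (Box p and not q)), u
3. not p and p, u
4. Box Box p and Dia not q, u
5. not Dia (Box p and not q), u
6. not p, u
7. p, u
Branch closes: p and not p both at u.
All branches of the tableau close; one closing branch shown above.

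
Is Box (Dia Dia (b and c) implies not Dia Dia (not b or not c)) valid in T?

No, not valid

Tableau for the negation not Box (Dia Dia (b and c) implies not Dia Dia (not b or not c)):
1. not Box (Dia Dia (b and c) implies not Dia Dia (not b or not c)), 0
2. not (Dia Dia (b and c) implies not Dia Dia (not b or not c)), 1
3. Dia Dia (b and c), 1
4. Dia Dia (not b or not c), 1
5. Dia (b and c), 2
6. Dia (not b or not c), 3
7. b and c, 4
8. b, 4
9. c, 4
10. not b or not c, 5
11. not c, 5
Accessibility: 0R0, 0R1, 1R1, 1R2, 1R3, 2R2, 2R4, 3R3, 3R5, 4R4, 5R5
The negation has an open branch (countermodel exists).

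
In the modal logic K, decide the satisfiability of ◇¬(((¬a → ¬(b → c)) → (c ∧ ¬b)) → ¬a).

1. ◇¬(((¬a → ¬(b → c)) → (c ∧ ¬b)) → ¬a), 0
2. ¬(((¬a → ¬(b → c)) → (c ∧ ¬b)) → ¬a), 1
3. (¬a → ¬(b → c)) → (c ∧ ¬b), 1
4. a, 1
5. c ∧ ¬b, 1
6. c, 1
7. ¬b, 1
Accessibility: 0R1

Satisfiable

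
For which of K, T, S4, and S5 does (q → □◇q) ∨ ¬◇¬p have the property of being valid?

S5

S5-tableau for the negation ¬((q → □◇q) ∨ ¬◇¬p):
1. ¬((q → □◇q) ∨ ¬◇¬p), 0
2. ¬(q → □◇q), 0
3. ◇¬p, 0
4. q, 0
5. ¬□◇q, 0
6. ¬p, 1
7. ¬◇q, 2
8. ¬q, 0
Accessibility: 0R0, 0R1, 0R2, 1R0, 1R1, 1R2, 2R0, 2R1, 2R2
Branch closes: q and ¬q both at 0.
Every branch closes (one shown): valid in S5.
S4-tableau for the negation ¬((q → □◇q) ∨ ¬◇¬p):
1. ¬((q → □◇q) ∨ ¬◇¬p), 0
2. ¬(q → □◇q), 0
3. ◇¬p, 0
4. q, 0
5. ¬□◇q, 0
6. ¬p, 1
7. ¬◇q, 2
8. ¬q, 2
Accessibility: 0R0, 0R1, 0R2, 1R1, 2R2
Complete open branch: countermodel on an S4-frame, so not valid in S4, nor in K, T (the same frame is also a K-frame and a T-frame).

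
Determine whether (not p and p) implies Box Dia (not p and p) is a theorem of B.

Valid

Tableau for the negation not ((not p and p) implies Box Dia (not p and p)):
1. not ((not p and p) implies Box Dia (not p and p)), w0
2. not p and p, w0
3. not Box Dia (not p and p), w0
4. not p, w0
5. p, w0
Accessibility: w0Rw0
Branch closes: p and not p both at w0.
All branches of the negation close; one closing branch shown above.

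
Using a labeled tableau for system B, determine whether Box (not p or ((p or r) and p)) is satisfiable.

1. Box (not p or ((p or r) and p)), w0
2. not p or ((p or r) and p), w0
3. (p or r) and p, w0
4. p or r, w0
5. p, w0
6. r, w0
Accessibility: w0Rw0

Satisfiable (open branch found)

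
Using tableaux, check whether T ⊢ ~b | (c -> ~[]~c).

Tableau for the negation ~(~b | (c -> ~[]~c)):
1. ~(~b | (c -> ~[]~c)), 0
2. b, 0
3. ~(c -> ~[]~c), 0
4. c, 0
5. []~c, 0
6. ~c, 0
Accessibility: 0R0
Branch closes: c and ~c both at 0.
Every branch of the negation's tableau closes; the branch above is one of them.

Valid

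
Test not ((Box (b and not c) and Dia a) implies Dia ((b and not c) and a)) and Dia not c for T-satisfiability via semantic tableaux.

1. not ((Box (b and not c) and Dia a) implies Dia ((b and not c) and a)) and Dia not c, 0
2. not ((Box (b and not c) and Dia a) implies Dia ((b and not c) and a)), 0
3. Dia not c, 0
4. Box (b and not c) and Dia a, 0
5. not Dia ((b and not c) and a), 0
6. Box (b and not c), 0
7. Dia a, 0
8. not ((b and not c) and a), 0
9. b and not c, 0
10. b, 0
11. not c, 0
12. not a, 0
13. not c, 1
14. not ((b and not c) and a), 1
15. b and not c, 1
16. b, 1
17. not a, 1
18. a, 2
19. not ((b and not c) and a), 2
20. b and not c, 2
21. b, 2
22. not c, 2
23. not (b and not c), 2
24. c, 2
Accessibility: 0R0, 0R1, 0R2, 1R1, 2R2
Branch closes: c and not c both at 2.
(One branch shown.) All branches close.

Unsatisfiable (every branch closes)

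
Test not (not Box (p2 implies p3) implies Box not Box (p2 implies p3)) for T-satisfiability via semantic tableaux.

Yes, satisfiable

1. not (not Box (p2 implies p3) implies Box not Box (p2 implies p3)), u
2. not Box (p2 implies p3), u
3. not Box not Box (p2 implies p3), u
4. not (p2 implies p3), v
5. p2, v
6. not p3, v
7. Box (p2 implies p3), w
8. p2 implies p3, w
9. p3, w
Accessibility: uRu, uRv, uRw, vRv, wRw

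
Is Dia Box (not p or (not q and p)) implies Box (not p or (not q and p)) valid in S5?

Valid

Tableau for the negation not (Dia Box (not p or (not q and p)) implies Box (not p or (not q and p))):
1. not (Dia Box (not p or (not q and p)) implies Box (not p or (not q and p))), u
2. Dia Box (not p or (not q and p)), u
3. not Box (not p or (not q and p)), u
4. Box (not p or (not q and p)), v
5. not p or (not q and p), u
6. not p or (not q and p), v
7. not q and p, u
8. not q, u
9. p, u
10. not q and p, v
11. not q, v
12. p, v
13. not (not p or (not q and p)), w
14. p, w
15. not (not q and p), w
16. not p or (not q and p), w
17. q, w
18. not q and p, w
19. not q, w
Accessibility: uRu, uRv, uRw, vRu, vRv, vRw, wRu, wRv, wRw
Branch closes: q and not q both at w.
All branches of the negation close; one closing branch shown above.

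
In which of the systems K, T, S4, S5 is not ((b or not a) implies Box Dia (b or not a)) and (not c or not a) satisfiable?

S4-tableau for the formula:
1. not ((b or not a) implies Box Dia (b or not a)) and (not c or not a), u
2. not ((b or not a) implies Box Dia (b or not a)), u
3. not c or not a, u
4. b or not a, u
5. not Box Dia (b or not a), u
6. not a, u
7. not Dia (b or not a), v
8. not (b or not a), v
9. not b, v
10. a, v
Accessibility: uRu, uRv, vRv
Complete open branch: satisfiable in S4, hence also in K, T (this S4-model is also a K-model and a T-model).
S5-tableau for the formula:
1. not ((b or not a) implies Box Dia (b or not a)) and (not c or not a), u
2. not ((b or not a) implies Box Dia (b or not a)), u
3. not c or not a, u
4. b or not a, u
5. not Box Dia (b or not a), u
6. not a, u
7. not Dia (b or not a), v
8. not (b or not a), u
9. not b, u
10. a, u
Accessibility: uRu, uRv, vRu, vRv
Branch closes: a and not a both at u.
Every branch closes (one shown): unsatisfiable in S5.

K, T, S4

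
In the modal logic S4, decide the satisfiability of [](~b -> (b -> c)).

Satisfiable (open branch found)

1. [](~b -> (b -> c)), 0
2. ~b -> (b -> c), 0
3. b -> c, 0
4. c, 0
Accessibility: 0R0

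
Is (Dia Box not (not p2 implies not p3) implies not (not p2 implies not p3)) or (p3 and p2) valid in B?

Tableau for the negation not ((Dia Box not (not p2 implies not p3) implies not (not p2 implies not p3)) or (p3 and p2)):
1. not ((Dia Box not (not p2 implies not p3) implies not (not p2 implies not p3)) or (p3 and p2)), 0
2. not (Dia Box not (not p2 implies not p3) implies not (not p2 implies not p3)), 0
3. not (p3 and p2), 0
4. Dia Box not (not p2 implies not p3), 0
5. not p2 implies not p3, 0
6. not p2, 0
7. not p3, 0
8. Box not (not p2 implies not p3), 1
9. not (not p2 implies not p3), 0
10. p3, 0
Accessibility: 0R0, 0R1, 1R0, 1R1
Branch closes: p3 and not p3 both at 0.
All branches of the negation close; one closing branch shown above.

Valid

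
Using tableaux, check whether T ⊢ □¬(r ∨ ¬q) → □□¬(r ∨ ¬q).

Tableau for the negation ¬(□¬(r ∨ ¬q) → □□¬(r ∨ ¬q)):
1. ¬(□¬(r ∨ ¬q) → □□¬(r ∨ ¬q)), 0
2. □¬(r ∨ ¬q), 0   [¬→-rule on 1]
3. ¬□□¬(r ∨ ¬q), 0   [¬→-rule on 1]
4. ¬(r ∨ ¬q), 0   [□-rule on 2 via 0R0]
5. ¬r, 0   [¬∨-rule on 4]
6. q, 0   [¬∨-rule on 4]
7. ¬□¬(r ∨ ¬q), 1   [¬□-rule on 3: fresh world 1, 0R1]
8. ¬(r ∨ ¬q), 1   [□-rule on 2 via 0R1]
9. ¬r, 1   [¬∨-rule on 8]
10. q, 1   [¬∨-rule on 8]
11. r ∨ ¬q, 2   [¬□-rule on 7: fresh world 2, 1R2]
12. ¬q, 2   [∨-rule on 11 (branches; this branch)]
Accessibility: 0R0, 0R1, 1R1, 1R2, 2R2
The negation has an open branch (countermodel exists).

No, not valid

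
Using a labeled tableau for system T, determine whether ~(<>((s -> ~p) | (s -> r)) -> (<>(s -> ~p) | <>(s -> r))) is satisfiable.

1. ~(<>((s -> ~p) | (s -> r)) -> (<>(s -> ~p) | <>(s -> r))), u
2. <>((s -> ~p) | (s -> r)), u   [~->-rule on 1]
3. ~(<>(s -> ~p) | <>(s -> r)), u   [~->-rule on 1]
4. ~<>(s -> ~p), u   [~|-rule on 3]
5. ~<>(s -> r), u   [~|-rule on 3]
6. ~(s -> ~p), u   [~<>-rule on 4 via uRu]
7. s, u   [~->-rule on 6]
8. p, u   [~->-rule on 6]
9. ~(s -> r), u   [~<>-rule on 5 via uRu]
10. ~r, u   [~->-rule on 9]
11. (s -> ~p) | (s -> r), v   [<>-rule on 2: fresh world v, uRv]
12. ~(s -> ~p), v   [~<>-rule on 4 via uRv]
13. s, v   [~->-rule on 12]
14. p, v   [~->-rule on 12]
15. ~(s -> r), v   [~<>-rule on 5 via uRv]
16. ~r, v   [~->-rule on 15]
17. s -> r, v   [|-rule on 11 (branches; this branch)]
18. r, v   [->-rule on 17 (branches; this branch)]
Accessibility: uRu, uRv, vRv
Branch closes: r and ~r both at v.
All branches of the tableau close; one closing branch shown above.

Unsatisfiable (every branch closes)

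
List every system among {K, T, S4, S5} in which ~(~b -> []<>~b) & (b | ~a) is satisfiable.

K, T, S4

S4-tableau for the formula:
1. ~(~b -> []<>~b) & (b | ~a), w0
2. ~(~b -> []<>~b), w0
3. b | ~a, w0
4. ~b, w0
5. ~[]<>~b, w0
6. ~a, w0
7. ~<>~b, w1
8. b, w1
Accessibility: w0Rw0, w0Rw1, w1Rw1
Complete open branch: satisfiable in S4, hence also in K, T (this S4-model is also a K-model and a T-model).
S5-tableau for the formula:
1. ~(~b -> []<>~b) & (b | ~a), w0
2. ~(~b -> []<>~b), w0
3. b | ~a, w0
4. ~b, w0
5. ~[]<>~b, w0
6. ~a, w0
7. ~<>~b, w1
8. b, w0
Accessibility: w0Rw0, w0Rw1, w1Rw0, w1Rw1
Branch closes: b and ~b both at w0.
Every branch closes (one shown): unsatisfiable in S5.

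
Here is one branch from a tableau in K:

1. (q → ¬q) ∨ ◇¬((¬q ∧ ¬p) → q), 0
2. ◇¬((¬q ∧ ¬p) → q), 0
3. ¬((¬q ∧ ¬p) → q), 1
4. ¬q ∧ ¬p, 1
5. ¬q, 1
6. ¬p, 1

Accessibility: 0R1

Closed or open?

There is no literal clash: for every atom and world, at most one sign appears.

Not closed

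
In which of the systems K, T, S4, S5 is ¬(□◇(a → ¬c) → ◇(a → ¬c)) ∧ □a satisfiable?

T-tableau for the formula:
1. ¬(□◇(a → ¬c) → ◇(a → ¬c)) ∧ □a, 0
2. ¬(□◇(a → ¬c) → ◇(a → ¬c)), 0   [∧-rule on 1]
3. □a, 0   [∧-rule on 1]
4. □◇(a → ¬c), 0   [¬→-rule on 2]
5. ¬◇(a → ¬c), 0   [¬→-rule on 2]
6. a, 0   [□-rule on 3 via 0R0]
7. ◇(a → ¬c), 0   [□-rule on 4 via 0R0]
8. ¬(a → ¬c), 0   [¬◇-rule on 5 via 0R0]
9. c, 0   [¬→-rule on 8]
10. a → ¬c, 1   [◇-rule on 7: fresh world 1, 0R1]
11. a, 1   [□-rule on 3 via 0R1]
12. ◇(a → ¬c), 1   [□-rule on 4 via 0R1]
13. ¬(a → ¬c), 1   [¬◇-rule on 5 via 0R1]
14. c, 1   [¬→-rule on 13]
15. ¬c, 1   [→-rule on 10 (branches; this branch)]
Accessibility: 0R0, 0R1, 1R1
Branch closes: c and ¬c both at 1.
Every branch closes (one shown): unsatisfiable in T, hence also in S4, S5 (every S4/S5-frame is a T-frame).
K-tableau for the formula:
1. ¬(□◇(a → ¬c) → ◇(a → ¬c)) ∧ □a, 0
2. ¬(□◇(a → ¬c) → ◇(a → ¬c)), 0   [∧-rule on 1]
3. □a, 0   [∧-rule on 1]
4. □◇(a → ¬c), 0   [¬→-rule on 2]
5. ¬◇(a → ¬c), 0   [¬→-rule on 2]
Complete open branch: satisfiable in K.

K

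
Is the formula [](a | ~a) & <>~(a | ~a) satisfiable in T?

1. [](a | ~a) & <>~(a | ~a), w0
2. [](a | ~a), w0   [&-rule on 1]
3. <>~(a | ~a), w0   [&-rule on 1]
4. a | ~a, w0   [[]-rule on 2 via w0Rw0]
5. ~a, w0   [|-rule on 4 (branches; this branch)]
6. ~(a | ~a), w1   [<>-rule on 3: fresh world w1, w0Rw1]
7. ~a, w1   [~|-rule on 6]
8. a, w1   [~|-rule on 6]
Accessibility: w0Rw0, w0Rw1, w1Rw1
Branch closes: a and ~a both at w1.
All branches of the tableau close; one closing branch shown above.

Unsatisfiable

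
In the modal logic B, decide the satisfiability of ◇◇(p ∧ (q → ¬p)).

Yes, satisfiable

1. ◇◇(p ∧ (q → ¬p)), u
2. ◇(p ∧ (q → ¬p)), v
3. p ∧ (q → ¬p), w
4. p, w
5. q → ¬p, w
6. ¬q, w
Accessibility: uRu, uRv, vRu, vRv, vRw, wRv, wRw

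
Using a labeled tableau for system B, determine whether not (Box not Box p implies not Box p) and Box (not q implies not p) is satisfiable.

Unsatisfiable

1. not (Box not Box p implies not Box p) and Box (not q implies not p), u
2. not (Box not Box p implies not Box p), u   [and-rule on 1]
3. Box (not q implies not p), u   [and-rule on 1]
4. Box not Box p, u   [neg-implies-rule on 2]
5. Box p, u   [neg-implies-rule on 2]
6. not q implies not p, u   [Box-rule on 3 via uRu]
7. not Box p, u   [Box-rule on 4 via uRu]
8. p, u   [Box-rule on 5 via uRu]
9. q, u   [implies-rule on 6 (branches; this branch)]
10. not p, v   [neg-Box-rule on 7: fresh world v, uRv]
11. not q implies not p, v   [Box-rule on 3 via uRv]
12. not Box p, v   [Box-rule on 4 via uRv]
13. p, v   [Box-rule on 5 via uRv]
Accessibility: uRu, uRv, vRu, vRv
Branch closes: p and not p both at v.
All branches of the tableau close; one closing branch shown above.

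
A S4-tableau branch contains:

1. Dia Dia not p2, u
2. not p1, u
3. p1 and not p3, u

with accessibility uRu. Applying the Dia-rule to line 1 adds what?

a fresh world v with uRv, and Dia not p2 at v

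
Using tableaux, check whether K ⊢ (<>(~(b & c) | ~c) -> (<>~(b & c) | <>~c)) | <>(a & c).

Tableau for the negation ~((<>(~(b & c) | ~c) -> (<>~(b & c) | <>~c)) | <>(a & c)):
1. ~((<>(~(b & c) | ~c) -> (<>~(b & c) | <>~c)) | <>(a & c)), 0
2. ~(<>(~(b & c) | ~c) -> (<>~(b & c) | <>~c)), 0
3. ~<>(a & c), 0
4. <>(~(b & c) | ~c), 0
5. ~(<>~(b & c) | <>~c), 0
6. ~<>~(b & c), 0
7. ~<>~c, 0
8. ~(b & c) | ~c, 1
9. ~(a & c), 1
10. b & c, 1
11. b, 1
12. c, 1
13. ~(b & c), 1
14. ~a, 1
15. ~c, 1
Accessibility: 0R1
Branch closes: c and ~c both at 1.
Every branch of the negation's tableau closes; the branch above is one of them.

Valid in K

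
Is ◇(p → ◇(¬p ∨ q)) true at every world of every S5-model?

Invalid (countermodel exists)

Tableau for the negation ¬◇(p → ◇(¬p ∨ q)):
1. ¬◇(p → ◇(¬p ∨ q)), 0
2. ¬(p → ◇(¬p ∨ q)), 0
3. p, 0
4. ¬◇(¬p ∨ q), 0
5. ¬(¬p ∨ q), 0
6. ¬q, 0
Accessibility: 0R0
The negation has an open branch (countermodel exists).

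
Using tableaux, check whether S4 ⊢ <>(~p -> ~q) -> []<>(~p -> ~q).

No, not valid

Tableau for the negation ~(<>(~p -> ~q) -> []<>(~p -> ~q)):
1. ~(<>(~p -> ~q) -> []<>(~p -> ~q)), w0
2. <>(~p -> ~q), w0   [~->-rule on 1]
3. ~[]<>(~p -> ~q), w0   [~->-rule on 1]
4. ~p -> ~q, w1   [<>-rule on 2: fresh world w1, w0Rw1]
5. ~q, w1   [->-rule on 4 (branches; this branch)]
6. ~<>(~p -> ~q), w2   [~[]-rule on 3: fresh world w2, w0Rw2]
7. ~(~p -> ~q), w2   [~<>-rule on 6 via w2Rw2]
8. ~p, w2   [~->-rule on 7]
9. q, w2   [~->-rule on 7]
Accessibility: w0Rw0, w0Rw1, w0Rw2, w1Rw1, w2Rw2
The negation has an open branch (countermodel exists).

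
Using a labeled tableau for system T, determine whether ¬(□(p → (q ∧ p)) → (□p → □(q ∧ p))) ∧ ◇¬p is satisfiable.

1. ¬(□(p → (q ∧ p)) → (□p → □(q ∧ p))) ∧ ◇¬p, 0
2. ¬(□(p → (q ∧ p)) → (□p → □(q ∧ p))), 0   [∧-rule on 1]
3. ◇¬p, 0   [∧-rule on 1]
4. □(p → (q ∧ p)), 0   [¬→-rule on 2]
5. ¬(□p → □(q ∧ p)), 0   [¬→-rule on 2]
6. □p, 0   [¬→-rule on 5]
7. ¬□(q ∧ p), 0   [¬→-rule on 5]
8. p → (q ∧ p), 0   [□-rule on 4 via 0R0]
9. p, 0   [□-rule on 6 via 0R0]
10. q ∧ p, 0   [→-rule on 8 (branches; this branch)]
11. q, 0   [∧-rule on 10]
12. ¬p, 1   [◇-rule on 3: fresh world 1, 0R1]
13. p → (q ∧ p), 1   [□-rule on 4 via 0R1]
14. p, 1   [□-rule on 6 via 0R1]
Accessibility: 0R0, 0R1, 1R1
Branch closes: p and ¬p both at 1.
(One branch shown.) All branches close.

Unsatisfiable (every branch closes)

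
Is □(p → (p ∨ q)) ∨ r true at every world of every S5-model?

Tableau for the negation ¬(□(p → (p ∨ q)) ∨ r):
1. ¬(□(p → (p ∨ q)) ∨ r), w0
2. ¬□(p → (p ∨ q)), w0   [¬∨-rule on 1]
3. ¬r, w0   [¬∨-rule on 1]
4. ¬(p → (p ∨ q)), w1   [¬□-rule on 2: fresh world w1, w0Rw1]
5. p, w1   [¬→-rule on 4]
6. ¬(p ∨ q), w1   [¬→-rule on 4]
7. ¬p, w1   [¬∨-rule on 6]
8. ¬q, w1   [¬∨-rule on 6]
Accessibility: w0Rw0, w0Rw1, w1Rw0, w1Rw1
Branch closes: p and ¬p both at w1.
Every branch of the negation's tableau closes; the branch above is one of them.

Yes, valid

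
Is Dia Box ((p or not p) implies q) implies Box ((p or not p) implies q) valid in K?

Tableau for the negation not (Dia Box ((p or not p) implies q) implies Box ((p or not p) implies q)):
1. not (Dia Box ((p or not p) implies q) implies Box ((p or not p) implies q)), u
2. Dia Box ((p or not p) implies q), u   [neg-implies-rule on 1]
3. not Box ((p or not p) implies q), u   [neg-implies-rule on 1]
4. Box ((p or not p) implies q), v   [Dia-rule on 2: fresh world v, uRv]
5. not ((p or not p) implies q), w   [neg-Box-rule on 3: fresh world w, uRw]
6. p or not p, w   [neg-implies-rule on 5]
7. not q, w   [neg-implies-rule on 5]
8. not p, w   [or-rule on 6 (branches; this branch)]
Accessibility: uRv, uRw
The negation has an open branch (countermodel exists).

Invalid (countermodel exists)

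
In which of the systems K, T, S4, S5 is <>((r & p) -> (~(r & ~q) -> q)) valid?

K-tableau for the negation ~<>((r & p) -> (~(r & ~q) -> q)):
1. ~<>((r & p) -> (~(r & ~q) -> q)), u
Complete open branch: countermodel on a K-frame, so not valid in K.
T-tableau for the negation ~<>((r & p) -> (~(r & ~q) -> q)):
1. ~<>((r & p) -> (~(r & ~q) -> q)), u
2. ~((r & p) -> (~(r & ~q) -> q)), u
3. r & p, u
4. ~(~(r & ~q) -> q), u
5. r, u
6. p, u
7. ~(r & ~q), u
8. ~q, u
9. q, u
Accessibility: uRu
Branch closes: q and ~q both at u.
Every branch closes (one shown): valid in T, hence also in S4, S5 (every theorem of T is a theorem of S4 and S5).

T, S4, S5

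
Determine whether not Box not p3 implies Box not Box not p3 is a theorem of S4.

Invalid (countermodel exists)

Tableau for the negation not (not Box not p3 implies Box not Box not p3):
1. not (not Box not p3 implies Box not Box not p3), 0
2. not Box not p3, 0
3. not Box not Box not p3, 0
4. p3, 1
5. Box not p3, 2
6. not p3, 2
Accessibility: 0R0, 0R1, 0R2, 1R1, 2R2
The negation has an open branch (countermodel exists).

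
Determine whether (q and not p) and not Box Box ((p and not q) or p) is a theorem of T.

Tableau for the negation not ((q and not p) and not Box Box ((p and not q) or p)):
1. not ((q and not p) and not Box Box ((p and not q) or p)), w0
2. Box Box ((p and not q) or p), w0   [neg-and-rule on 1 (branches; this branch)]
3. Box ((p and not q) or p), w0   [Box-rule on 2 via w0Rw0]
4. (p and not q) or p, w0   [Box-rule on 3 via w0Rw0]
5. p, w0   [or-rule on 4 (branches; this branch)]
Accessibility: w0Rw0
The negation has an open branch (countermodel exists).

No, not valid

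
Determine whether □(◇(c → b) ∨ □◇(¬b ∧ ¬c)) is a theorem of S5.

Invalid (countermodel exists)

Tableau for the negation ¬□(◇(c → b) ∨ □◇(¬b ∧ ¬c)):
1. ¬□(◇(c → b) ∨ □◇(¬b ∧ ¬c)), 0
2. ¬(◇(c → b) ∨ □◇(¬b ∧ ¬c)), 1
3. ¬◇(c → b), 1
4. ¬□◇(¬b ∧ ¬c), 1
5. ¬(c → b), 0
6. c, 0
7. ¬b, 0
8. ¬(c → b), 1
9. c, 1
10. ¬b, 1
11. ¬◇(¬b ∧ ¬c), 2
12. ¬(c → b), 2
13. c, 2
14. ¬b, 2
15. ¬(¬b ∧ ¬c), 0
16. ¬(¬b ∧ ¬c), 1
17. ¬(¬b ∧ ¬c), 2
Accessibility: 0R0, 0R1, 0R2, 1R0, 1R1, 1R2, 2R0, 2R1, 2R2
The negation has an open branch (countermodel exists).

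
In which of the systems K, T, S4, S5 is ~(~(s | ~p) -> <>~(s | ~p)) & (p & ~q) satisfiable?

K

T-tableau for the formula:
1. ~(~(s | ~p) -> <>~(s | ~p)) & (p & ~q), u
2. ~(~(s | ~p) -> <>~(s | ~p)), u
3. p & ~q, u
4. ~(s | ~p), u
5. ~<>~(s | ~p), u
6. p, u
7. ~q, u
8. ~s, u
9. s | ~p, u
10. ~p, u
Accessibility: uRu
Branch closes: p and ~p both at u.
Every branch closes (one shown): unsatisfiable in T, hence also in S4, S5 (every S4/S5-frame is a T-frame).
K-tableau for the formula:
1. ~(~(s | ~p) -> <>~(s | ~p)) & (p & ~q), u
2. ~(~(s | ~p) -> <>~(s | ~p)), u
3. p & ~q, u
4. ~(s | ~p), u
5. ~<>~(s | ~p), u
6. p, u
7. ~q, u
8. ~s, u
Complete open branch: satisfiable in K.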